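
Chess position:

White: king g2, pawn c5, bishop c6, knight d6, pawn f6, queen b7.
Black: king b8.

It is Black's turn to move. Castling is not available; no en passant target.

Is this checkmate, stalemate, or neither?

Black to move; black king on b8.
In check: yes, from the white queen on b7.
King squares — a7: attacked by Qb7; b7: attacked by Bc6; c7: attacked by Qb7; a8: attacked by Qb7; c8: attacked by Nd6.
Legal moves for Black: none.
In check with no legal moves → checkmate.

checkmate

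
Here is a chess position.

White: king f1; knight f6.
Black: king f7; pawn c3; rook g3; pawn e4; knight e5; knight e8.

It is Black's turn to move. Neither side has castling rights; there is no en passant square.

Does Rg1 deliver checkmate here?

After Rg1: white king on f1; in check: yes, from the black rook on g1.
White has 3 legal replies: Kf2, Ke2, Kxg1.
In check but a legal move exists → not checkmate.

no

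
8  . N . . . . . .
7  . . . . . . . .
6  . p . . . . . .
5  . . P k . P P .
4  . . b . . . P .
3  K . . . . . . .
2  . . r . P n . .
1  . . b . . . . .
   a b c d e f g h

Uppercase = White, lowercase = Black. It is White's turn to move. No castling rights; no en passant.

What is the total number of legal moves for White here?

2

White to move; king on a3.
In check: yes, from the black bishop on c1.
Legal moves: Kb4, Ka4.
Count: 2.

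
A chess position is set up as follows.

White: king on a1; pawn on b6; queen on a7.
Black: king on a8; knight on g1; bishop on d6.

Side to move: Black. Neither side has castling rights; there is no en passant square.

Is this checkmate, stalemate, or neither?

checkmate

Black to move; black king on a8.
In check: yes, from the white queen on a7.
King squares — a7: attacked by Pb6; b7: attacked by Qa7; b8: attacked by Qa7.
Legal moves for Black: none.
In check with no legal moves → checkmate.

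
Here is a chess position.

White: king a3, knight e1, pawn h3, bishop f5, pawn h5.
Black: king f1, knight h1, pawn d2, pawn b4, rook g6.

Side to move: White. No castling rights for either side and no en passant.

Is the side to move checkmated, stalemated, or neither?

White to move; white king on a3.
In check: yes, from the black pawn on b4.
Legal moves for White: Kxb4, Ka4, Kb3, Kb2, Ka2.
White is in check but has 5 legal moves → neither.

neither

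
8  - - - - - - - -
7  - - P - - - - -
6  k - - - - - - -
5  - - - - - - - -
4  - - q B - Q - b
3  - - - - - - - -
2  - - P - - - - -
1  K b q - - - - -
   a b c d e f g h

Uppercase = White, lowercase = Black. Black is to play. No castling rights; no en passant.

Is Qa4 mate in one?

yes

After Qa4: white king on a1; in check: yes, from the black queen on a4.
King squares — b1: attacked by Qc1; a2: attacked by Bb1; b2: attacked by Qc1.
White has no legal moves → checkmate.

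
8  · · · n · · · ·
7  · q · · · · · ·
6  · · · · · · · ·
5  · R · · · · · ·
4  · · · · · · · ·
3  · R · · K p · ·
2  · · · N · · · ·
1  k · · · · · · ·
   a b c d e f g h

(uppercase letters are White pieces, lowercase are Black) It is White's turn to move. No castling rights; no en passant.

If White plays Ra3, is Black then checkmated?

After Ra3: black king on a1; in check: yes, from the white rook on a3.
King squares — b1: attacked by Nd2; a2: attacked by Ra3; b2: attacked by Rb5.
Black has no legal moves → checkmate.

yes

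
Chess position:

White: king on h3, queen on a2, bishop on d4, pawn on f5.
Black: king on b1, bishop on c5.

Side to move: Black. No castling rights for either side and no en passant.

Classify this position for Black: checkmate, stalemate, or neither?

Black to move; black king on b1.
In check: yes, from the white queen on a2.
King squares — a1: attacked by Qa2; c1: available; a2: available; b2: attacked by Qa2; c2: attacked by Qa2.
Legal moves for Black: Kxa2, Kc1.
Black is in check but has 2 legal moves → neither.

neither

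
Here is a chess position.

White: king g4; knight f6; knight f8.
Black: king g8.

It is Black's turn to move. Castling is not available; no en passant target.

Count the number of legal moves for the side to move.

4

Black to move; king on g8.
In check: yes, from the white knight on f6.
Legal moves: Kh8, Kxf8, Kg7, Kf7.
Count: 4.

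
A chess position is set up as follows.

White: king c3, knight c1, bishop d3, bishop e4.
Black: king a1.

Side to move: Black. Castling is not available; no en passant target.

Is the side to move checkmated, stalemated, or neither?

Black to move; black king on a1.
In check: no.
King squares — b1: attacked by Bd3; a2: attacked by Nc1; b2: attacked by Kc3.
Legal moves for Black: none.
Not in check and no legal moves → stalemate.

stalemate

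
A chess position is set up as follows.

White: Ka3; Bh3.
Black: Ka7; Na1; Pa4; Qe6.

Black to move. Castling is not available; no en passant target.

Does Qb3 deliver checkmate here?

After Qb3: white king on a3; in check: yes, from the black queen on b3.
King squares — a2: attacked by Qb3; b2: attacked by Qb3; b3: attacked by Na1; a4: attacked by Qb3; b4: attacked by Qb3.
White has no legal moves → checkmate.

yes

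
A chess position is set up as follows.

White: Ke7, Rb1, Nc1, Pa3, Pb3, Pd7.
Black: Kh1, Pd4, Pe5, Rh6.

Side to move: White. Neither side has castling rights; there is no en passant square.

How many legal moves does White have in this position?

15

White to move; king on e7.
In check: no.
Legal moves: Kf8, Ke8, Kd8, Kf7, Nd3+, Ne2+, Na2+, Rb2, Ra1, d8=Q, d8=R, d8=B, d8=N, b4, a4.
Count: 15.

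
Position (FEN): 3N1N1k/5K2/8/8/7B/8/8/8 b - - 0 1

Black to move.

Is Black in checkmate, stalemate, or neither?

Black to move; black king on h8.
In check: no.
King squares — g7: attacked by Kf7; h7: attacked by Nf8; g8: attacked by Kf7.
Legal moves for Black: none.
Not in check and no legal moves → stalemate.

stalemate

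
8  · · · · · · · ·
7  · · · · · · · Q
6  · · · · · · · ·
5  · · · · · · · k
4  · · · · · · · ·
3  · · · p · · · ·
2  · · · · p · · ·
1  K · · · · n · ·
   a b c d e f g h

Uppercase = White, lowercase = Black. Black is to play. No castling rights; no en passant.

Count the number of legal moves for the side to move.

2

Black to move; king on h5.
In check: yes, from the white queen on h7.
Legal moves: Kg5, Kg4.
Count: 2.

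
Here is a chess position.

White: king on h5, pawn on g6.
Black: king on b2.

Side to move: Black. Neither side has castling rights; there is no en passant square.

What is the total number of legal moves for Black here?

Black to move; king on b2.
In check: no.
Legal moves: Kc3, Kb3, Ka3, Kc2, Ka2, Kc1, Kb1, Ka1.
Count: 8.

8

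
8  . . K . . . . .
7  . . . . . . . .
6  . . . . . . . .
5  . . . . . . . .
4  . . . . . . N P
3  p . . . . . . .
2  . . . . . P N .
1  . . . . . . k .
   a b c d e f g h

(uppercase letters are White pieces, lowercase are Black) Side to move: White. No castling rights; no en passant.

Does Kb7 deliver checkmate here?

After Kb7: black king on g1; in check: no.
Black is not in check, so this cannot be checkmate.

no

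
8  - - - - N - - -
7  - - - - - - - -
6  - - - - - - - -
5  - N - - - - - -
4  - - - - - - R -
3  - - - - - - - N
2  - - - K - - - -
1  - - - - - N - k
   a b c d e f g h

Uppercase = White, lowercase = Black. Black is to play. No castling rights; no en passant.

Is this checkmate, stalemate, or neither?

stalemate

Black to move; black king on h1.
In check: no.
King squares — g1: attacked by Nh3; g2: attacked by Rg4; h2: attacked by Nf1.
Legal moves for Black: none.
Not in check and no legal moves → stalemate.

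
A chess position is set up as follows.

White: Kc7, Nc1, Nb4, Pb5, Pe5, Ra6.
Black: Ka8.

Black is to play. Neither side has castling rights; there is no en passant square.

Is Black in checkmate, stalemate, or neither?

checkmate

Black to move; black king on a8.
In check: yes, from the white rook on a6.
King squares — a7: attacked by Ra6; b7: attacked by Kc7; b8: attacked by Kc7.
Legal moves for Black: none.
In check with no legal moves → checkmate.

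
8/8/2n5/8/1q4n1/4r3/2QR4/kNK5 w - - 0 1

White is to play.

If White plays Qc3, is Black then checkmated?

no

After Qc3: black king on a1; in check: yes, from the white queen on c3.
Black has 3 legal replies: Qxc3+, Qb2+, Rxc3+.
In check but a legal move exists → not checkmate.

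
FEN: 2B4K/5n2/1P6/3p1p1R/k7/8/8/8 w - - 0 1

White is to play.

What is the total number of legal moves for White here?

White to move; king on h8.
In check: yes, from the black knight on f7.
Legal moves: Kg8, Kh7, Kg7.
Count: 3.

3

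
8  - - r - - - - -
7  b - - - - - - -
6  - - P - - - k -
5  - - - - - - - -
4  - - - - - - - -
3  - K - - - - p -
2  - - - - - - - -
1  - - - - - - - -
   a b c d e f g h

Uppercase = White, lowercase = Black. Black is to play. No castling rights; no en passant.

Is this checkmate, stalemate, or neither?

Black to move; black king on g6.
In check: no.
Legal moves for Black include: Rh8, Rg8, Rf8, Re8, Rd8, Rb8+, Ra8, Rc7, Rxc6, Bb8, Bb6, Bc5, Bd4, Be3, Bf2, Bg1, Kh7, Kg7, ... (list truncated; more exist).
Black has legal moves and is not in check → neither.

neither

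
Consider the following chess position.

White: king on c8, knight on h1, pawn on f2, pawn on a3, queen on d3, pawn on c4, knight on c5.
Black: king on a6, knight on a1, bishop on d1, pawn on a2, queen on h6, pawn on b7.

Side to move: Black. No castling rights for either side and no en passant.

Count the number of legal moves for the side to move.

3

Black to move; king on a6.
In check: yes, from the white knight on c5.
Legal moves: Ka7, Kb6, Ka5.
Count: 3.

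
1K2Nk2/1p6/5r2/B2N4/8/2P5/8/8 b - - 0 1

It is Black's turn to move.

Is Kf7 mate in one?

no

After Kf7: white king on b8; in check: no.
White is not in check, so this cannot be checkmate.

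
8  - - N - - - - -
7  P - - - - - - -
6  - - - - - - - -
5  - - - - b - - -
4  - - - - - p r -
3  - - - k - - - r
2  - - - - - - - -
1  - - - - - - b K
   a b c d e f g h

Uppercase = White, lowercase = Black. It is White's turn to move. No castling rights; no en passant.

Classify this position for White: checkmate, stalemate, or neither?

White to move; white king on h1.
In check: yes, from the black rook on h3.
King squares — g1: attacked by Rg4; g2: attacked by Rg4; h2: attacked by Bg1.
Legal moves for White: none.
In check with no legal moves → checkmate.

checkmate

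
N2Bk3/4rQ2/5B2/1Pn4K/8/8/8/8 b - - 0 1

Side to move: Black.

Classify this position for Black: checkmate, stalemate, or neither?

neither

Black to move; black king on e8.
In check: yes, from the white queen on f7.
Legal moves for Black: Kxd8, Kxf7, Kd7, Rxf7.
Black is in check but has 4 legal moves → neither.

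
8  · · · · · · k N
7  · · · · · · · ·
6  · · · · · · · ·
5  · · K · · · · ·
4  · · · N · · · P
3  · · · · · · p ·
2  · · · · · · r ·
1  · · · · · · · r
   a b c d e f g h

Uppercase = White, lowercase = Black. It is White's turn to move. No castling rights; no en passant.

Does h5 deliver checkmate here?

After h5: black king on g8; in check: no.
Black is not in check, so this cannot be checkmate.

no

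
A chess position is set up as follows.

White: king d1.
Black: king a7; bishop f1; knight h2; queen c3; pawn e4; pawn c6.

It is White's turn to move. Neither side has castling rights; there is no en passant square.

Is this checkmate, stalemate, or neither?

White to move; white king on d1.
In check: no.
King squares — c1: attacked by Qc3; e1: attacked by Qc3; c2: attacked by Qc3; d2: attacked by Qc3; e2: attacked by Bf1.
Legal moves for White: none.
Not in check and no legal moves → stalemate.

stalemate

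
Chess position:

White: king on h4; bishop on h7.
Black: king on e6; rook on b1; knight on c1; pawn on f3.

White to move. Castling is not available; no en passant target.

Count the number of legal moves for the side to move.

White to move; king on h4.
In check: no.
Legal moves: Bg8+, Bg6, Bf5+, Be4, Bd3, Bc2, Bxb1, Kh5, Kg5, Kg4, Kh3, Kg3.
Count: 12.

12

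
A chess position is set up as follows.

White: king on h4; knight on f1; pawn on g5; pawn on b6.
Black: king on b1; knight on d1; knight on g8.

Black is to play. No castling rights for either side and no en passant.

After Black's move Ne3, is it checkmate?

After Ne3: white king on h4; in check: no.
White is not in check, so this cannot be checkmate.

no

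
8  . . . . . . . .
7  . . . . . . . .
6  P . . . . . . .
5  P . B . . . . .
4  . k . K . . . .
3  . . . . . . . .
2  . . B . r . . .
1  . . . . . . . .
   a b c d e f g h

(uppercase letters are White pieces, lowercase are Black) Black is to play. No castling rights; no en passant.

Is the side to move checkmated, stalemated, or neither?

Black to move; black king on b4.
In check: yes, from the white bishop on c5.
King squares — a3: attacked by Bc5; b3: attacked by Bc2; c3: attacked by Kd4; a4: attacked by Bc2; c4: attacked by Kd4; a5: available; b5: available; c5: attacked by Kd4.
Legal moves for Black: Kb5, Kxa5.
Black is in check but has 2 legal moves → neither.

neither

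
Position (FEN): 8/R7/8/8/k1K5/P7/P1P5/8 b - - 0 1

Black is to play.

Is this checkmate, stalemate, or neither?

checkmate

Black to move; black king on a4.
In check: yes, from the white rook on a7.
King squares — a3: attacked by Ra7; b3: attacked by Pa2; b4: attacked by Pa3; a5: attacked by Ra7; b5: attacked by Kc4.
Legal moves for Black: none.
In check with no legal moves → checkmate.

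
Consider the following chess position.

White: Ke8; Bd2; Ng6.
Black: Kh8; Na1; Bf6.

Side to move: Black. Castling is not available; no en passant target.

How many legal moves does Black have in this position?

Black to move; king on h8.
In check: yes, from the white knight on g6.
Legal moves: Kg8, Kh7, Kg7.
Count: 3.

3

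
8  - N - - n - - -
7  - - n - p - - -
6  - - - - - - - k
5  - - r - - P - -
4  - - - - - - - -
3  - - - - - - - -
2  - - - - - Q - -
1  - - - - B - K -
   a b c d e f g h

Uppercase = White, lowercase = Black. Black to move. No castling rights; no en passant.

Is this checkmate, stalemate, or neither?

Black to move; black king on h6.
In check: no.
Legal moves for Black include: Ng7, Nf6, Nd6, Na8, Ne6, Na6, Nd5, Nb5, Kh7, Kg7, Kh5, Kg5, Rc6, Rxf5, Re5, Rd5, Rb5, Ra5, ... (list truncated; more exist).
Black has legal moves and is not in check → neither.

neither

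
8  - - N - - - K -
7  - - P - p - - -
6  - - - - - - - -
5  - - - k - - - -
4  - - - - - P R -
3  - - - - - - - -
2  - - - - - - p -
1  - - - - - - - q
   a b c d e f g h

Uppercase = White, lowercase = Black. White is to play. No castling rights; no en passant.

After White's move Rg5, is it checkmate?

no

After Rg5: black king on d5; in check: yes, from the white rook on g5.
Black has 6 legal replies: Ke6, Kc6, Ke4, Kd4, Kc4, e5.
In check but a legal move exists → not checkmate.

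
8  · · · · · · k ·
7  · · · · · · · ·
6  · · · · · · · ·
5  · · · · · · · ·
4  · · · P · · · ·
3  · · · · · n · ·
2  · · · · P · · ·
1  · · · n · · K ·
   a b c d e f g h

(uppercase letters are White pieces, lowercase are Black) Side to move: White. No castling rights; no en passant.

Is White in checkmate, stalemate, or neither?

neither

White to move; white king on g1.
In check: yes, from the black knight on f3.
Legal moves for White: Kg2, Kh1, Kf1, exf3.
White is in check but has 4 legal moves → neither.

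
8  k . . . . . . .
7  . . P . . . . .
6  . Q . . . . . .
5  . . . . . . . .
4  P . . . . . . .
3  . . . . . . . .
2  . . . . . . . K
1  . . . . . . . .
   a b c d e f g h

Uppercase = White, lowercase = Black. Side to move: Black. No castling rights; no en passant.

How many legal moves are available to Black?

Black to move; king on a8.
In check: no.
Legal moves: none.
Count: 0.

0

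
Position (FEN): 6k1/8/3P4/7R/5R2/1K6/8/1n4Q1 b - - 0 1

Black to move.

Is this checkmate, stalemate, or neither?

Black to move; black king on g8.
In check: yes, from the white queen on g1.
King squares — f7: attacked by Rf4; g7: attacked by Qg1; h7: attacked by Rh5; f8: attacked by Rf4; h8: attacked by Rh5.
Legal moves for Black: none.
In check with no legal moves → checkmate.

checkmate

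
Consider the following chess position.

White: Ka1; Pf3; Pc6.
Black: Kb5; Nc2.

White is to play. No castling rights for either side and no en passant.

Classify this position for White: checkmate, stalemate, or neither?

White to move; white king on a1.
In check: yes, from the black knight on c2.
Legal moves for White: Kb2, Ka2, Kb1.
White is in check but has 3 legal moves → neither.

neither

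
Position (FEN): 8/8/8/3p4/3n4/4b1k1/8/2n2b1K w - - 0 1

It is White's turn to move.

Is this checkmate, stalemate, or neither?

stalemate

White to move; white king on h1.
In check: no.
King squares — g1: attacked by Be3; g2: attacked by Bf1; h2: attacked by Kg3.
Legal moves for White: none.
Not in check and no legal moves → stalemate.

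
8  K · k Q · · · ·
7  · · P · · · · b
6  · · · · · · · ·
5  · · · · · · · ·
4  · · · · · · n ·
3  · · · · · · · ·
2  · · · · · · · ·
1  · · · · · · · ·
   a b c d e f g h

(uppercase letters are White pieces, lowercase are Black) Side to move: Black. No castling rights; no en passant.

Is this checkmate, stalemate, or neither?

Black to move; black king on c8.
In check: yes, from the white queen on d8.
King squares — b7: attacked by Ka8; c7: attacked by Qd8; d7: attacked by Qd8; b8: attacked by Pc7; d8: attacked by Pc7.
Legal moves for Black: none.
In check with no legal moves → checkmate.

checkmate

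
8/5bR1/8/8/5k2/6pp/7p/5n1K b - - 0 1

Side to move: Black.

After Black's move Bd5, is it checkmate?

After Bd5: white king on h1; in check: yes, from the black bishop on d5.
King squares — g1: attacked by Ph2; g2: attacked by Ph3; h2: attacked by Nf1.
White has no legal moves → checkmate.

yes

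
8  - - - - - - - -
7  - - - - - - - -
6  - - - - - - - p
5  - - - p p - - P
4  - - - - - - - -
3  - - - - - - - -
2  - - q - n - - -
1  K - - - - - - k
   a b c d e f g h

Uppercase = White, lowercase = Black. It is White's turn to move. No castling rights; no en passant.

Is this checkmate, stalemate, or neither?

stalemate

White to move; white king on a1.
In check: no.
King squares — b1: attacked by Qc2; a2: attacked by Qc2; b2: attacked by Qc2.
Legal moves for White: none.
Not in check and no legal moves → stalemate.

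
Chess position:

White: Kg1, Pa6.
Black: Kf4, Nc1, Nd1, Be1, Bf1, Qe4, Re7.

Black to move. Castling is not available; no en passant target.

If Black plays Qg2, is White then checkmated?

After Qg2: white king on g1; in check: yes, from the black queen on g2.
King squares — f1: attacked by Qg2; h1: attacked by Qg2; f2: attacked by Nd1; g2: attacked by Bf1; h2: attacked by Qg2.
White has no legal moves → checkmate.

yes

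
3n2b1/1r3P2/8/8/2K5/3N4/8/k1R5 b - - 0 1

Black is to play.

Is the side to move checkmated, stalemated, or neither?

neither

Black to move; black king on a1.
In check: yes, from the white rook on c1.
King squares — b1: attacked by Rc1; a2: available; b2: attacked by Nd3.
Legal moves for Black: Ka2, Rb1.
Black is in check but has 2 legal moves → neither.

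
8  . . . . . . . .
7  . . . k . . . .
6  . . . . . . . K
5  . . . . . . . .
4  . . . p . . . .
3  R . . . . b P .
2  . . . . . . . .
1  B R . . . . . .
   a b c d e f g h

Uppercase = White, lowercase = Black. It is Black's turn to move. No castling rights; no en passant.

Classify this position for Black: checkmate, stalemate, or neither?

neither

Black to move; black king on d7.
In check: no.
Legal moves for Black include: Ke8, Kd8, Kc8, Ke7, Kc7, Ke6, Kd6, Kc6, Ba8, Bb7, Bc6, Bh5, Bd5, Bg4, Be4, Bg2, Be2, Bh1, ... (list truncated; more exist).
Black has legal moves and is not in check → neither.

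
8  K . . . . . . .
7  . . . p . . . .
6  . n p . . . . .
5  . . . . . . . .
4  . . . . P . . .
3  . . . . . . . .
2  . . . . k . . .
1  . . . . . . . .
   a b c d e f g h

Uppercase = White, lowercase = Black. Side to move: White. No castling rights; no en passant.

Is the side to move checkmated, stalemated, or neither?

neither

White to move; white king on a8.
In check: yes, from the black knight on b6.
Legal moves for White: Kb8, Kb7, Ka7.
White is in check but has 3 legal moves → neither.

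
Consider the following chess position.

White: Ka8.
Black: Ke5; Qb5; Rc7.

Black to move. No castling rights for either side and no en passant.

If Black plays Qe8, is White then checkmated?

After Qe8: white king on a8; in check: yes, from the black queen on e8.
King squares — a7: attacked by Rc7; b7: attacked by Rc7; b8: attacked by Qe8.
White has no legal moves → checkmate.

yes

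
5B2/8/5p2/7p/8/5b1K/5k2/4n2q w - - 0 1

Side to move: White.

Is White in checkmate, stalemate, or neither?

checkmate

White to move; white king on h3.
In check: yes, from the black queen on h1.
King squares — g2: attacked by Ne1; h2: attacked by Qh1; g3: attacked by Kf2; g4: attacked by Bf3; h4: attacked by Qh1.
Legal moves for White: none.
In check with no legal moves → checkmate.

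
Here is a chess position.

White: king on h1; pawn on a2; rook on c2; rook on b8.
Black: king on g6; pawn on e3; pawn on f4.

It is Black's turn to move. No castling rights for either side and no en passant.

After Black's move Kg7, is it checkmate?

no

After Kg7: white king on h1; in check: no.
White is not in check, so this cannot be checkmate.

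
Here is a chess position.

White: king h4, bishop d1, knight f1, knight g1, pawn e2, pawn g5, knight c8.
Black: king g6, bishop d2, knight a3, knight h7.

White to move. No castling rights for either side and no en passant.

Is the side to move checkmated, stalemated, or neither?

neither

White to move; white king on h4.
In check: no.
Legal moves for White: Ne7+, Na7, Nd6, Nb6, Kg4, Kh3, Kg3, Nh3, Nf3, Ng3, Ne3, Nh2, Nxd2, Ba4, Bb3, Bc2+, e3, e4.
White has 18 legal moves and is not in check → neither.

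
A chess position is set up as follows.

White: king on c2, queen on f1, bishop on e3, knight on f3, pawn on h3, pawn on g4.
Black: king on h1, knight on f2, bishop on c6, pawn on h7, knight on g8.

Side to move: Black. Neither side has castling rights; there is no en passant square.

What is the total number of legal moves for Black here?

Black to move; king on h1.
In check: yes, from the white queen on f1.
Legal moves: none.
Count: 0.

0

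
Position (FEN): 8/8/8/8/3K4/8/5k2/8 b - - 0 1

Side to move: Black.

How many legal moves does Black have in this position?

7

Black to move; king on f2.
In check: no.
Legal moves: Kg3, Kf3, Kg2, Ke2, Kg1, Kf1, Ke1.
Count: 7.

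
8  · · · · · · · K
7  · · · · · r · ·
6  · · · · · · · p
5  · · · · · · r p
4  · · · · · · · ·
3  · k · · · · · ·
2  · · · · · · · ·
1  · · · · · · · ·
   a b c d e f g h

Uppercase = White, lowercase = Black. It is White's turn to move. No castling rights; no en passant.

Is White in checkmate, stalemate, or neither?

White to move; white king on h8.
In check: no.
King squares — g7: attacked by Rg5; h7: attacked by Rf7; g8: attacked by Rg5.
Legal moves for White: none.
Not in check and no legal moves → stalemate.

stalemate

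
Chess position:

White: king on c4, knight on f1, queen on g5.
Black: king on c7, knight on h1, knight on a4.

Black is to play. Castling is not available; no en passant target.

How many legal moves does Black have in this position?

13

Black to move; king on c7.
In check: no.
Legal moves: Kc8, Kb8, Kd7, Kb7, Kd6, Kc6, Kb6, Nb6+, Nc5, Nc3, Nb2+, Ng3, Nf2.
Count: 13.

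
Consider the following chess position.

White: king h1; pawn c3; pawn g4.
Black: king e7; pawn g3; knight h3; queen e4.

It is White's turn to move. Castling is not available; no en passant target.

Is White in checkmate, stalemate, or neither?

White to move; white king on h1.
In check: yes, from the black queen on e4.
King squares — g1: attacked by Nh3; g2: attacked by Qe4; h2: attacked by Pg3.
Legal moves for White: none.
In check with no legal moves → checkmate.

checkmate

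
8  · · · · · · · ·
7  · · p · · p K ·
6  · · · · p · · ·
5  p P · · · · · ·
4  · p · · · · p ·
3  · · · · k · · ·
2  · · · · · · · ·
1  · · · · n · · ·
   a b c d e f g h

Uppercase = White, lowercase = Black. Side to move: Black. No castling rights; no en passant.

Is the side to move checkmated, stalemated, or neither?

Black to move; black king on e3.
In check: no.
Legal moves for Black include: Kf4, Ke4, Kd4, Kf3, Kd3, Kf2, Ke2, Kd2, Nf3, Nd3, Ng2, Nc2, f6, c6, e5, a4, g3, b3, ... (list truncated; more exist).
Black has legal moves and is not in check → neither.

neither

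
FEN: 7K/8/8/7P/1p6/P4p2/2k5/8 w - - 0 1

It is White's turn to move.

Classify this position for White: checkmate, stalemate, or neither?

White to move; white king on h8.
In check: no.
Legal moves for White: Kg8, Kh7, Kg7, axb4, h6, a4.
White has 6 legal moves and is not in check → neither.

neither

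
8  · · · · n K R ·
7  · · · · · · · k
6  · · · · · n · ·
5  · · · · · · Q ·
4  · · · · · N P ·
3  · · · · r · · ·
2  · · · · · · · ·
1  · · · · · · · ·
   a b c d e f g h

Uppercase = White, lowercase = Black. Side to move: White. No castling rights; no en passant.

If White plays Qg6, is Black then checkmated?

yes

After Qg6: black king on h7; in check: yes, from the white queen on g6.
King squares — g6: attacked by Nf4; h6: attacked by Qg6; g7: attacked by Qg6; g8: attacked by Qg6; h8: attacked by Rg8.
Black has no legal moves → checkmate.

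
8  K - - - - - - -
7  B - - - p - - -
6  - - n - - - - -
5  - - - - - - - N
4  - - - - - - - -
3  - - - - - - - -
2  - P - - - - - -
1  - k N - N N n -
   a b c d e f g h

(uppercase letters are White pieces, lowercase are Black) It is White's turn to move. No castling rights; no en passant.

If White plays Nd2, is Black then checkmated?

no

After Nd2: black king on b1; in check: yes, from the white knight on d2.
Black has 3 legal replies: Kxb2, Kxc1, Ka1.
In check but a legal move exists → not checkmate.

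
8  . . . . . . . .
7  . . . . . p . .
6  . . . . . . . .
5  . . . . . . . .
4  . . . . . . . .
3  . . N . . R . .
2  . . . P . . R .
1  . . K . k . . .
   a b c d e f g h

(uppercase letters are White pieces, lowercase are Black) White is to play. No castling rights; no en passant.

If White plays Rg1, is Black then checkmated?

yes

After Rg1: black king on e1; in check: yes, from the white rook on g1.
King squares — d1: attacked by Kc1; f1: attacked by Rg1; d2: attacked by Kc1; e2: attacked by Nc3; f2: attacked by Rf3.
Black has no legal moves → checkmate.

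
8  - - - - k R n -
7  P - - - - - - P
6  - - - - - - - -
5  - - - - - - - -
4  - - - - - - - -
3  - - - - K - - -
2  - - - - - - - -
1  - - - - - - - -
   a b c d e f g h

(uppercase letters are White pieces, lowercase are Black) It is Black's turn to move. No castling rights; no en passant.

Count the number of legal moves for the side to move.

Black to move; king on e8.
In check: yes, from the white rook on f8.
Legal moves: Kxf8, Ke7, Kd7.
Count: 3.

3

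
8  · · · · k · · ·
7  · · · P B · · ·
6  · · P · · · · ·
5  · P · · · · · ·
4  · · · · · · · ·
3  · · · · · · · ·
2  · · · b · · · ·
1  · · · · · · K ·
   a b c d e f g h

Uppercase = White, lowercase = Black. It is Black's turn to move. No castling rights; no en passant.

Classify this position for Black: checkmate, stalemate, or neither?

Black to move; black king on e8.
In check: yes, from the white pawn on d7.
King squares — d7: attacked by Pc6; e7: available; f7: available; d8: attacked by Be7; f8: attacked by Be7.
Legal moves for Black: Kf7, Kxe7.
Black is in check but has 2 legal moves → neither.

neither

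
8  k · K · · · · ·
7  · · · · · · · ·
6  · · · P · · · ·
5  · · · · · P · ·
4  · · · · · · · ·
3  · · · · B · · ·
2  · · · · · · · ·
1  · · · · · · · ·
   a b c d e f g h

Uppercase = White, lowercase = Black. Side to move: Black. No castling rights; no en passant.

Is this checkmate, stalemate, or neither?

Black to move; black king on a8.
In check: no.
King squares — a7: attacked by Be3; b7: attacked by Kc8; b8: attacked by Kc8.
Legal moves for Black: none.
Not in check and no legal moves → stalemate.

stalemate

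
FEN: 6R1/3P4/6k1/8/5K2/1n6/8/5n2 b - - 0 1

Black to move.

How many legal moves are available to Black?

5

Black to move; king on g6.
In check: yes, from the white rook on g8.
Legal moves: Kh7, Kf7, Kh6, Kf6, Kh5.
Count: 5.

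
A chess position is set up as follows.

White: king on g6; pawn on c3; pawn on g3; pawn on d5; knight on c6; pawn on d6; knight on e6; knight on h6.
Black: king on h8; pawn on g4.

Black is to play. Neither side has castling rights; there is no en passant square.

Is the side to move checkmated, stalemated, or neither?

Black to move; black king on h8.
In check: no.
King squares — g7: attacked by Ne6; h7: attacked by Kg6; g8: attacked by Nh6.
Legal moves for Black: none.
Not in check and no legal moves → stalemate.

stalemate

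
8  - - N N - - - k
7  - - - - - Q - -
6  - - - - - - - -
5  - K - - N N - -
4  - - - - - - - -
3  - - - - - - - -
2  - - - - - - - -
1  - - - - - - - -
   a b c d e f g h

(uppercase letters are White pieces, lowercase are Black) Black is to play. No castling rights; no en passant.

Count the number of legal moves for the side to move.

0

Black to move; king on h8.
In check: no.
Legal moves: none.
Count: 0.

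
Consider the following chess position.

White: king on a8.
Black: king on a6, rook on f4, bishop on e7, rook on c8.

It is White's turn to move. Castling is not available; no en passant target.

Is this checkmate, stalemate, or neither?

White to move; white king on a8.
In check: yes, from the black rook on c8.
King squares — a7: attacked by Ka6; b7: attacked by Ka6; b8: attacked by Rc8.
Legal moves for White: none.
In check with no legal moves → checkmate.

checkmate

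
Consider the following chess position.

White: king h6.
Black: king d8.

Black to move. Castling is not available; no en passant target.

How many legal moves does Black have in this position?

Black to move; king on d8.
In check: no.
Legal moves: Ke8, Kc8, Ke7, Kd7, Kc7.
Count: 5.

5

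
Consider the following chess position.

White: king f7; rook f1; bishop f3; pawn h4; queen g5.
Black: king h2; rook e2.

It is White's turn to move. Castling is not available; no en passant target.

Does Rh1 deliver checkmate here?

After Rh1: black king on h2; in check: yes, from the white rook on h1.
King squares — g1: attacked by Rh1; h1: attacked by Bf3; g2: attacked by Bf3; g3: attacked by Qg5; h3: attacked by Rh1.
Black has no legal moves → checkmate.

yes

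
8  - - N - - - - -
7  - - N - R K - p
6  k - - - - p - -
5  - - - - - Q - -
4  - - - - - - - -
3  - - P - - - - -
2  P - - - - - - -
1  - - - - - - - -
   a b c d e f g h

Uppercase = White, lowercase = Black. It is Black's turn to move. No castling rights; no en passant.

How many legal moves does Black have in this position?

Black to move; king on a6.
In check: yes, from the white knight on c7.
Legal moves: Kb7.
Count: 1.

1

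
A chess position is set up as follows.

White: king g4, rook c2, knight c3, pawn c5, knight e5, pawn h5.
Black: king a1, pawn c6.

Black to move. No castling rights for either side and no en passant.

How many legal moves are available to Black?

Black to move; king on a1.
In check: no.
Legal moves: none.
Count: 0.

0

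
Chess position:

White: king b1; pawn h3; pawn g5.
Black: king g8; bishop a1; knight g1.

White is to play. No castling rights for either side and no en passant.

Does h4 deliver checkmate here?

After h4: black king on g8; in check: no.
Black is not in check, so this cannot be checkmate.

no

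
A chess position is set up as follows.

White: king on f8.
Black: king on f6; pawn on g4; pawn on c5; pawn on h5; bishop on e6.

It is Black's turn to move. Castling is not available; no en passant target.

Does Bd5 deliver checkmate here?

no

After Bd5: white king on f8; in check: no.
White is not in check, so this cannot be checkmate.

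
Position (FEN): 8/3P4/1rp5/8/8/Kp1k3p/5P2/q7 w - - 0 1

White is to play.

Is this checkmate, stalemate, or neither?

checkmate

White to move; white king on a3.
In check: yes, from the black queen on a1.
King squares — a2: attacked by Qa1; b2: attacked by Qa1; b3: attacked by Rb6; a4: attacked by Qa1; b4: attacked by Rb6.
Legal moves for White: none.
In check with no legal moves → checkmate.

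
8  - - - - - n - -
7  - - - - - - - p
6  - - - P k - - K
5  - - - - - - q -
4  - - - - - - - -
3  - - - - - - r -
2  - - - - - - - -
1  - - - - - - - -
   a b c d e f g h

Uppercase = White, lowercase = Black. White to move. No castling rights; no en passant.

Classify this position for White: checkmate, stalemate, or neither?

White to move; white king on h6.
In check: yes, from the black queen on g5.
King squares — g5: attacked by Rg3; h5: attacked by Qg5; g6: attacked by Qg5; g7: attacked by Qg5; h7: attacked by Nf8.
Legal moves for White: none.
In check with no legal moves → checkmate.

checkmate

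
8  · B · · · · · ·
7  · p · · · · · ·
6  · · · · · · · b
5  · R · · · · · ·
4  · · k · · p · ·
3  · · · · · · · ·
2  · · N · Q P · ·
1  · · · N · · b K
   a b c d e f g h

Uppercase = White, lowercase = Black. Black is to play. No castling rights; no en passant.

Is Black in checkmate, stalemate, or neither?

Black to move; black king on c4.
In check: yes, from the white queen on e2.
King squares — b3: attacked by Rb5; c3: attacked by Nd1; d3: attacked by Qe2; b4: attacked by Nc2; d4: attacked by Nc2; b5: attacked by Qe2; c5: attacked by Rb5; d5: attacked by Rb5.
Legal moves for Black: none.
In check with no legal moves → checkmate.

checkmate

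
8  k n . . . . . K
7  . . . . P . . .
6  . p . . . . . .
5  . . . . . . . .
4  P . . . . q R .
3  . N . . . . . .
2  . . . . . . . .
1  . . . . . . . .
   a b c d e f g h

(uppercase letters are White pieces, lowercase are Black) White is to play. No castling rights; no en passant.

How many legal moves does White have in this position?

23

White to move; king on h8.
In check: no.
Legal moves: Kg8, Kh7, Kg7, Rg8, Rg7, Rg6, Rg5, Rh4, Rxf4, Rg3, Rg2, Rg1, Nc5, Na5, Nd4, Nd2, Nc1, Na1, e8=Q, e8=R, e8=B, e8=N, a5.
Count: 23.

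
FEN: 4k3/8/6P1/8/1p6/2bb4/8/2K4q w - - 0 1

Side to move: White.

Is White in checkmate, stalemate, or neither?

checkmate

White to move; white king on c1.
In check: yes, from the black queen on h1.
King squares — b1: attacked by Qh1; d1: attacked by Qh1; b2: attacked by Bc3; c2: attacked by Bd3; d2: attacked by Bc3.
Legal moves for White: none.
In check with no legal moves → checkmate.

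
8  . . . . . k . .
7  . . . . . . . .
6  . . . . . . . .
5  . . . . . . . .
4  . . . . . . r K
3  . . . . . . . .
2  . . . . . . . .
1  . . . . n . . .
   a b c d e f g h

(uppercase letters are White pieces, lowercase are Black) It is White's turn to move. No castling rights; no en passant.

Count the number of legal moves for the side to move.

3

White to move; king on h4.
In check: yes, from the black rook on g4.
Legal moves: Kh5, Kxg4, Kh3.
Count: 3.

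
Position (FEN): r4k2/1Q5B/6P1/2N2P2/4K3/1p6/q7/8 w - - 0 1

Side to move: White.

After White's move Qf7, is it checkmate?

yes

After Qf7: black king on f8; in check: yes, from the white queen on f7.
King squares — e7: attacked by Qf7; f7: attacked by Pg6; g7: attacked by Qf7; e8: attacked by Qf7; g8: attacked by Qf7.
Black has no legal moves → checkmate.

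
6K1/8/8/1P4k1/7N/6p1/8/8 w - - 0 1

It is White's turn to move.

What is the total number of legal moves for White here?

10

White to move; king on g8.
In check: no.
Legal moves: Kh8, Kf8, Kh7, Kg7, Kf7, Ng6, Nf5, Nf3+, Ng2, b6.
Count: 10.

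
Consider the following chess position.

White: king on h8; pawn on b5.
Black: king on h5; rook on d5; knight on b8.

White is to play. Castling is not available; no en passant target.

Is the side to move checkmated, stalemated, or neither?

neither

White to move; white king on h8.
In check: no.
Legal moves for White: Kg8, Kh7, Kg7, b6.
White has 4 legal moves and is not in check → neither.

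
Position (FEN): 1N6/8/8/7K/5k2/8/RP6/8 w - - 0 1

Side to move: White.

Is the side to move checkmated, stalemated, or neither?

neither

White to move; white king on h5.
In check: no.
Legal moves for White: Nd7, Nc6, Na6, Kh6, Kg6, Kh4, Ra8, Ra7, Ra6, Ra5, Ra4+, Ra3, Ra1, b3, b4.
White has 15 legal moves and is not in check → neither.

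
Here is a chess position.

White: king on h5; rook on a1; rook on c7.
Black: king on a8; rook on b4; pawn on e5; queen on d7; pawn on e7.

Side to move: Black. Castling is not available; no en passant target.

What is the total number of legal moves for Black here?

3

Black to move; king on a8.
In check: yes, from the white rook on a1.
Legal moves: Kb8, Qa4, Ra4.
Count: 3.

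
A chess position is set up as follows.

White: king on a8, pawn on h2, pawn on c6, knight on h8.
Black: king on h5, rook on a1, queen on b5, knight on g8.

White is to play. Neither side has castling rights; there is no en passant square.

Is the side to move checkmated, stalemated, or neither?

checkmate

White to move; white king on a8.
In check: yes, from the black rook on a1.
King squares — a7: attacked by Ra1; b7: attacked by Qb5; b8: attacked by Qb5.
Legal moves for White: none.
In check with no legal moves → checkmate.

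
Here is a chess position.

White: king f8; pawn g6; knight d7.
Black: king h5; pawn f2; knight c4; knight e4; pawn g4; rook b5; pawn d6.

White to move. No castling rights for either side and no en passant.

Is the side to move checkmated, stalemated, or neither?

White to move; white king on f8.
In check: no.
Legal moves for White: Kg8, Ke8, Kg7, Kf7, Ke7, Nb8, Nf6+, Nb6, Ne5, Nc5, g7.
White has 11 legal moves and is not in check → neither.

neither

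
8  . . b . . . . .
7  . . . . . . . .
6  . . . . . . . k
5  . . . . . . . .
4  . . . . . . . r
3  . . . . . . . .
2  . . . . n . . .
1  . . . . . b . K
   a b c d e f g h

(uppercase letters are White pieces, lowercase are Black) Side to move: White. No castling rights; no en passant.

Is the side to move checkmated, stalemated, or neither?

White to move; white king on h1.
In check: yes, from the black rook on h4.
King squares — g1: attacked by Ne2; g2: attacked by Bf1; h2: attacked by Rh4.
Legal moves for White: none.
In check with no legal moves → checkmate.

checkmate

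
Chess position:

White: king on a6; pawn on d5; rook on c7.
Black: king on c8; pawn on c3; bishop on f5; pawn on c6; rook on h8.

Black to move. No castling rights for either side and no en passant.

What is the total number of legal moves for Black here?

Black to move; king on c8.
In check: yes, from the white rook on c7.
Legal moves: Kd8, Kb8, Kxc7.
Count: 3.

3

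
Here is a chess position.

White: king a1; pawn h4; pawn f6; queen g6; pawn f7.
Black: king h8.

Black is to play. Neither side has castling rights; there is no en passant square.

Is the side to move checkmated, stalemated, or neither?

Black to move; black king on h8.
In check: no.
King squares — g7: attacked by Pf6; h7: attacked by Qg6; g8: attacked by Qg6.
Legal moves for Black: none.
Not in check and no legal moves → stalemate.

stalemate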